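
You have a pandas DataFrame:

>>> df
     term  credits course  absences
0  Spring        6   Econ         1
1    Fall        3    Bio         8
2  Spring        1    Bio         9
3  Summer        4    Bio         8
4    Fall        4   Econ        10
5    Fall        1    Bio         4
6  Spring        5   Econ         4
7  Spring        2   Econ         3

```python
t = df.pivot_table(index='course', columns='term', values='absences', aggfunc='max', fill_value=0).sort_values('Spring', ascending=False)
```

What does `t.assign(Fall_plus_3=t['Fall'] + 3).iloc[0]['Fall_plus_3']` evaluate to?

11

pivot: rows=course, cols=term, max(absences):
term    Fall  Spring  Summer
course                      
Bio        8       9       8
Econ      10       4       0
sort by Spring descending:
term    Fall  Spring  Summer
course                      
Bio        8       9       8
Econ      10       4       0
add column Fall_plus_3 = t['Fall'] + 3:
term    Fall  Spring  Summer  Fall_plus_3
course                                   
Bio        8       9       8           11
Econ      10       4       0           13
Then the value at position 0, column 'Fall_plus_3': 11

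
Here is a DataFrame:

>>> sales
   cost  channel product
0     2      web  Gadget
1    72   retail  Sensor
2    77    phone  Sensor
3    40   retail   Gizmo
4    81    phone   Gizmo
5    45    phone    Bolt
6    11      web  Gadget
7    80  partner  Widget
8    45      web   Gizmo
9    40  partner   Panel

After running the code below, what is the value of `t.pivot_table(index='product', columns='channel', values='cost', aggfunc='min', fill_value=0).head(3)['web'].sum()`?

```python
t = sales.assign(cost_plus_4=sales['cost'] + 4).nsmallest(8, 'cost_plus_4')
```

47

add column cost_plus_4 = sales['cost'] + 4:
   cost  channel product  cost_plus_4
0     2      web  Gadget            6
1    72   retail  Sensor           76
2    77    phone  Sensor           81
3    40   retail   Gizmo           44
4    81    phone   Gizmo           85
5    45    phone    Bolt           49
6    11      web  Gadget           15
7    80  partner  Widget           84
8    45      web   Gizmo           49
9    40  partner   Panel           44
take 8 rows with smallest cost_plus_4:
   cost  channel product  cost_plus_4
0     2      web  Gadget            6
6    11      web  Gadget           15
3    40   retail   Gizmo           44
9    40  partner   Panel           44
5    45    phone    Bolt           49
8    45      web   Gizmo           49
1    72   retail  Sensor           76
2    77    phone  Sensor           81
pivot: rows=product, cols=channel, min(cost):
channel  partner  phone  retail  web
product                             
Bolt           0     45       0    0
Gadget         0      0       0    2
Gizmo          0      0      40   45
Panel         40      0       0    0
Sensor         0     77      72    0
take first 3 rows:
channel  partner  phone  retail  web
product                             
Bolt           0     45       0    0
Gadget         0      0       0    2
Gizmo          0      0      40   45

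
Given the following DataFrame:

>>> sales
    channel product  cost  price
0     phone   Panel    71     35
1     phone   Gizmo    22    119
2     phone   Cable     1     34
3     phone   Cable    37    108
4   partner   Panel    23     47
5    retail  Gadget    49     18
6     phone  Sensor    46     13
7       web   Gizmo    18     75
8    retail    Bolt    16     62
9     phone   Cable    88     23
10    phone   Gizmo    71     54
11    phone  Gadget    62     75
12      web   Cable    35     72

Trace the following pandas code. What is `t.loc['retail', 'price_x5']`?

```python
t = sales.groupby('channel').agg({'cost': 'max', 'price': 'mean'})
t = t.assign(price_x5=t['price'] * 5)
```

200.0

group by channel: max(cost), mean(price):
         cost   price
channel              
partner    23  47.000
phone      88  57.625
retail     49  40.000
web        35  73.500
add column price_x5 = t['price'] * 5:
         cost   price  price_x5
channel                        
partner    23  47.000   235.000
phone      88  57.625   288.125
retail     49  40.000   200.000
web        35  73.500   367.500
So loc['retail', 'price_x5'] = 200.0.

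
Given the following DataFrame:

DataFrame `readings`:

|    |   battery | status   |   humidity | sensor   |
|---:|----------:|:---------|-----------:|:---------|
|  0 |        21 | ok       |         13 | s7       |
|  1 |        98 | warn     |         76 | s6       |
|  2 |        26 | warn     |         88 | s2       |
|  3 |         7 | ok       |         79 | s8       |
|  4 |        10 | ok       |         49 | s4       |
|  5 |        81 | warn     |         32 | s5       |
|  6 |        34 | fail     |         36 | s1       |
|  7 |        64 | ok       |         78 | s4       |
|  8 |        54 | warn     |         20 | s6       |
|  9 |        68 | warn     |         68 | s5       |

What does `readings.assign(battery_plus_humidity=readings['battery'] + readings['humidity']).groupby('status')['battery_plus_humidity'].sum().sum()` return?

1002

add column battery_plus_humidity = readings['battery'] + readings['humidity']:
   battery status  humidity sensor  battery_plus_humidity
0       21     ok        13     s7                     34
1       98   warn        76     s6                    174
2       26   warn        88     s2                    114
3        7     ok        79     s8                     86
4       10     ok        49     s4                     59
5       81   warn        32     s5                    113
6       34   fail        36     s1                     70
7       64     ok        78     s4                    142
8       54   warn        20     s6                     74
9       68   warn        68     s5                    136
group by status, sum of battery_plus_humidity:
status
fail     70
ok      321
warn    611
Name: battery_plus_humidity, dtype: int64
Reading off the sum of the resulting series, we get 1002.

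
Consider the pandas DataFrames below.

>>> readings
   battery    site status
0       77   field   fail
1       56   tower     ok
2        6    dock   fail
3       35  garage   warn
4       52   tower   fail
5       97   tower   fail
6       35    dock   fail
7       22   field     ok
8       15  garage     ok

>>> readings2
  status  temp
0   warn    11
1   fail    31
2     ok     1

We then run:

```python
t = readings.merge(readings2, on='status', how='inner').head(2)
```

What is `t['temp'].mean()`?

16.0

merge on 'status' (how='inner') → 9 rows:
   battery    site status  temp
0       77   field   fail    31
1       56   tower     ok     1
2        6    dock   fail    31
3       35  garage   warn    11
4       52   tower   fail    31
5       97   tower   fail    31
6       35    dock   fail    31
7       22   field     ok     1
8       15  garage     ok     1
take first 2 rows:
   battery   site status  temp
0       77  field   fail    31
1       56  tower     ok     1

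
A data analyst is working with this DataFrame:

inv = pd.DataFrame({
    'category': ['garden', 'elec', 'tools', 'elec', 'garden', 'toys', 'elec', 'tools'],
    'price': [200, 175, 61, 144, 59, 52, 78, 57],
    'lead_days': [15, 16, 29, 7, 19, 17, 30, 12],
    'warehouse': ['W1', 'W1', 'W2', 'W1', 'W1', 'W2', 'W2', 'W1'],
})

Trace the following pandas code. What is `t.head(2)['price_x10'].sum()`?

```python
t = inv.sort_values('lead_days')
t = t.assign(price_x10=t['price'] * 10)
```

sort by lead_days:
  category  price  lead_days warehouse
3     elec    144          7        W1
7    tools     57         12        W1
0   garden    200         15        W1
1     elec    175         16        W1
5     toys     52         17        W2
4   garden     59         19        W1
2    tools     61         29        W2
6     elec     78         30        W2
add column price_x10 = t['price'] * 10:
  category  price  lead_days warehouse  price_x10
3     elec    144          7        W1       1440
7    tools     57         12        W1        570
0   garden    200         15        W1       2000
1     elec    175         16        W1       1750
5     toys     52         17        W2        520
4   garden     59         19        W1        590
2    tools     61         29        W2        610
6     elec     78         30        W2        780
take first 2 rows:
  category  price  lead_days warehouse  price_x10
3     elec    144          7        W1       1440
7    tools     57         12        W1        570

2010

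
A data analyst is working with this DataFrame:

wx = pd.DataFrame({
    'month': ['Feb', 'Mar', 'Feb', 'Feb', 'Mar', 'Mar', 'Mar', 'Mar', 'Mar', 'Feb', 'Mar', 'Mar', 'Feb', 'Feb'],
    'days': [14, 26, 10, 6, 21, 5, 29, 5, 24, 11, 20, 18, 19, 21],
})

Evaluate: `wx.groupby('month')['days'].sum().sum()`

group by month, sum of days:
month
Feb     81
Mar    148
Name: days, dtype: int64
Hence 229.

229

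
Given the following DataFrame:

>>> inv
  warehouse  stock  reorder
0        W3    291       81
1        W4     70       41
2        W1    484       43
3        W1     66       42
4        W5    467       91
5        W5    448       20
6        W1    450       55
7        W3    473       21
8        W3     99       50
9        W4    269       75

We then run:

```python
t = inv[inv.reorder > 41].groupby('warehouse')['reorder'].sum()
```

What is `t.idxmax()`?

W1

filter rows where reorder > 41:
  warehouse  stock  reorder
0        W3    291       81
2        W1    484       43
3        W1     66       42
4        W5    467       91
6        W1    450       55
8        W3     99       50
9        W4    269       75
group by warehouse, sum of reorder:
warehouse
W1    140
W3    131
W4     75
W5     91
Name: reorder, dtype: int64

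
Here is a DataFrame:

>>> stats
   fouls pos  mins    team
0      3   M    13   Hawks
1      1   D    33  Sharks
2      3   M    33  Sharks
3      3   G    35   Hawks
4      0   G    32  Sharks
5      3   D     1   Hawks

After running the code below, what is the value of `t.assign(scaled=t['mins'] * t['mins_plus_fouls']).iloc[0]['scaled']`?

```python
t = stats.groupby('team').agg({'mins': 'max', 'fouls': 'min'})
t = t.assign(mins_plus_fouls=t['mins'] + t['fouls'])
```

1330

group by team: max(mins), min(fouls):
        mins  fouls
team               
Hawks     35      3
Sharks    33      0
add column mins_plus_fouls = t['mins'] + t['fouls']:
        mins  fouls  mins_plus_fouls
team                                
Hawks     35      3               38
Sharks    33      0               33
add column scaled = t['mins'] * t['mins_plus_fouls']:
        mins  fouls  mins_plus_fouls  scaled
team                                        
Hawks     35      3               38    1330
Sharks    33      0               33    1089
value at position 0, column 'scaled' → 1330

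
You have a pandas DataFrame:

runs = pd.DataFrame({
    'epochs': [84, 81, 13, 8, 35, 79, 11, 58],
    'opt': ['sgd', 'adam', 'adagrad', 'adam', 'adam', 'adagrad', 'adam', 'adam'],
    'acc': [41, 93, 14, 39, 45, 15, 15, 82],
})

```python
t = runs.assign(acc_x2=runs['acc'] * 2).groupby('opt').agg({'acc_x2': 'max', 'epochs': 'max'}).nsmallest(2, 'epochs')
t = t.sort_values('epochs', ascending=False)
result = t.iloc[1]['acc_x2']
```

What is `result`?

add column acc_x2 = runs['acc'] * 2:
   epochs      opt  acc  acc_x2
0      84      sgd   41      82
1      81     adam   93     186
2      13  adagrad   14      28
3       8     adam   39      78
4      35     adam   45      90
5      79  adagrad   15      30
6      11     adam   15      30
7      58     adam   82     164
group by opt: max(acc_x2), max(epochs):
         acc_x2  epochs
opt                    
adagrad      30      79
adam        186      81
sgd          82      84
take 2 rows with smallest epochs:
         acc_x2  epochs
opt                    
adagrad      30      79
adam        186      81
sort by epochs descending:
         acc_x2  epochs
opt                    
adam        186      81
adagrad      30      79
Finally, value at position 1, column 'acc_x2' = 30.

30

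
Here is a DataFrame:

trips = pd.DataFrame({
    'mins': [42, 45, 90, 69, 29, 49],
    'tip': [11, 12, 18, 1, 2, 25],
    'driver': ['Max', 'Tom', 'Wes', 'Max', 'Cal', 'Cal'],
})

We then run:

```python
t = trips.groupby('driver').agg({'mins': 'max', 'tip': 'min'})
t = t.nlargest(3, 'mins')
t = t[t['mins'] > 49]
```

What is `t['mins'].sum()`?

group by driver: max(mins), min(tip):
        mins  tip
driver           
Cal       49    2
Max       69    1
Tom       45   12
Wes       90   18
take 3 rows with largest mins:
        mins  tip
driver           
Wes       90   18
Max       69    1
Cal       49    2
filter rows where mins > 49:
        mins  tip
driver           
Wes       90   18
Max       69    1
Reading off the sum of column 'mins', we get 159.

159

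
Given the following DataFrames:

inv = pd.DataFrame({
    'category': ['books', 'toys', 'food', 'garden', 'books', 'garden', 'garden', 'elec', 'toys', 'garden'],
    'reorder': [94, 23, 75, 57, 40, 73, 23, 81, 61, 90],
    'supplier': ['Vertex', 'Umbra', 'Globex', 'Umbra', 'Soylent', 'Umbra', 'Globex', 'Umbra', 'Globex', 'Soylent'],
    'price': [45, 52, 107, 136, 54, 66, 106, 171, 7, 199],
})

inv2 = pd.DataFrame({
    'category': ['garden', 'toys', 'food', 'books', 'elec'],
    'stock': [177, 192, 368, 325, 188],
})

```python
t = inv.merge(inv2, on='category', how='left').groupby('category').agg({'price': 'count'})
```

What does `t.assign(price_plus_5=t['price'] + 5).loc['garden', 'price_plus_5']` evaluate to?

merge on 'category' (how='left') → 10 rows:
  category  reorder supplier  price  stock
0    books       94   Vertex     45    325
1     toys       23    Umbra     52    192
2     food       75   Globex    107    368
3   garden       57    Umbra    136    177
4    books       40  Soylent     54    325
5   garden       73    Umbra     66    177
6   garden       23   Globex    106    177
7     elec       81    Umbra    171    188
8     toys       61   Globex      7    192
9   garden       90  Soylent    199    177
group by category, count of price:
          price
category       
books         2
elec          1
food          1
garden        4
toys          2
add column price_plus_5 = t['price'] + 5:
          price  price_plus_5
category                     
books         2             7
elec          1             6
food          1             6
garden        4             9
toys          2             7

9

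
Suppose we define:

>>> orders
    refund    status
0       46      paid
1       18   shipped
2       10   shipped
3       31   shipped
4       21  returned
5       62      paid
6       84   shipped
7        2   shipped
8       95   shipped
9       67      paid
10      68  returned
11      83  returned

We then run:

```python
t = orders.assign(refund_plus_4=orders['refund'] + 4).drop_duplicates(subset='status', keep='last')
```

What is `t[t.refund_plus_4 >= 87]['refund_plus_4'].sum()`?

add column refund_plus_4 = orders['refund'] + 4:
    refund    status  refund_plus_4
0       46      paid             50
1       18   shipped             22
2       10   shipped             14
3       31   shipped             35
4       21  returned             25
5       62      paid             66
6       84   shipped             88
7        2   shipped              6
8       95   shipped             99
9       67      paid             71
10      68  returned             72
11      83  returned             87
drop duplicate status (keep=last):
    refund    status  refund_plus_4
8       95   shipped             99
9       67      paid             71
11      83  returned             87
filter rows where refund_plus_4 >= 87:
    refund    status  refund_plus_4
8       95   shipped             99
11      83  returned             87
The sum of column 'refund_plus_4' is 186.

186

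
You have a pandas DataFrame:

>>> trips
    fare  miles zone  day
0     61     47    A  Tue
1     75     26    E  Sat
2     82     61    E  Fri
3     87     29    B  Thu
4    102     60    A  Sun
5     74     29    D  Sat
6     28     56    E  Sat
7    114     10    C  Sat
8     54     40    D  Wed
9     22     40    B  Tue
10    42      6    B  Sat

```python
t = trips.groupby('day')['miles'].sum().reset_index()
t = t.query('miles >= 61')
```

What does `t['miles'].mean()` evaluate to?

group by day, sum of miles:
day
Fri     61
Sat    127
Sun     60
Thu     29
Tue     87
Wed     40
Name: miles, dtype: int64
reset_index():
   day  miles
0  Fri     61
1  Sat    127
2  Sun     60
3  Thu     29
4  Tue     87
5  Wed     40
filter rows where miles >= 61:
   day  miles
0  Fri     61
1  Sat    127
4  Tue     87
Hence 91.6666666667.

91.6666666667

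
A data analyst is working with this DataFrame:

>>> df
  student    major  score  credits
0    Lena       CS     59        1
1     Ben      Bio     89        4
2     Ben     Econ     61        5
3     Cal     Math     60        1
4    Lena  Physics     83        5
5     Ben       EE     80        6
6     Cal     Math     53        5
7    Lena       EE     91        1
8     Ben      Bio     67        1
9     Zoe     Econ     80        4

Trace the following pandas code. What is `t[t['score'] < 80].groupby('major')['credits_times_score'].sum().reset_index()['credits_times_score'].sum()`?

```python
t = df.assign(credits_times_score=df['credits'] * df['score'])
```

756

add column credits_times_score = df['credits'] * df['score']:
  student    major  score  credits  credits_times_score
0    Lena       CS     59        1                   59
1     Ben      Bio     89        4                  356
2     Ben     Econ     61        5                  305
3     Cal     Math     60        1                   60
4    Lena  Physics     83        5                  415
5     Ben       EE     80        6                  480
6     Cal     Math     53        5                  265
7    Lena       EE     91        1                   91
8     Ben      Bio     67        1                   67
9     Zoe     Econ     80        4                  320
filter rows where score < 80:
  student major  score  credits  credits_times_score
0    Lena    CS     59        1                   59
2     Ben  Econ     61        5                  305
3     Cal  Math     60        1                   60
6     Cal  Math     53        5                  265
8     Ben   Bio     67        1                   67
group by major, sum of credits_times_score:
major
Bio      67
CS       59
Econ    305
Math    325
Name: credits_times_score, dtype: int64
reset_index():
  major  credits_times_score
0   Bio                   67
1    CS                   59
2  Econ                  305
3  Math                  325
Hence 756.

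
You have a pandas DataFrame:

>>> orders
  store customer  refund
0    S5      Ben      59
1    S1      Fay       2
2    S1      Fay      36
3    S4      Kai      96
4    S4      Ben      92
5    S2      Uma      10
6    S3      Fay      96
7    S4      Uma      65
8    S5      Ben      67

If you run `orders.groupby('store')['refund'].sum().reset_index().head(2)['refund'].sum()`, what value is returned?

48

group by store, sum of refund:
store
S1     38
S2     10
S3     96
S4    253
S5    126
Name: refund, dtype: int64
reset_index():
  store  refund
0    S1      38
1    S2      10
2    S3      96
3    S4     253
4    S5     126
take first 2 rows:
  store  refund
0    S1      38
1    S2      10
Then the sum of column 'refund': 48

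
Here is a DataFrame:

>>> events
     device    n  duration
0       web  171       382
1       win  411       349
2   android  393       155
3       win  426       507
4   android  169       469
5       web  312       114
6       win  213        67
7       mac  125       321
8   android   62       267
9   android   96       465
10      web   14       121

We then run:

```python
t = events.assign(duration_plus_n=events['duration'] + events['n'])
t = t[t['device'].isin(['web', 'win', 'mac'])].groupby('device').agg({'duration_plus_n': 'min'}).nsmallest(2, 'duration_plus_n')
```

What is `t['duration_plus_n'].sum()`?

add column duration_plus_n = events['duration'] + events['n']:
     device    n  duration  duration_plus_n
0       web  171       382              553
1       win  411       349              760
2   android  393       155              548
3       win  426       507              933
4   android  169       469              638
5       web  312       114              426
6       win  213        67              280
7       mac  125       321              446
8   android   62       267              329
9   android   96       465              561
10      web   14       121              135
filter rows where device in ['web', 'win', 'mac']:
   device    n  duration  duration_plus_n
0     web  171       382              553
1     win  411       349              760
3     win  426       507              933
5     web  312       114              426
6     win  213        67              280
7     mac  125       321              446
10    web   14       121              135
group by device, min of duration_plus_n:
        duration_plus_n
device                 
mac                 446
web                 135
win                 280
take 2 rows with smallest duration_plus_n:
        duration_plus_n
device                 
web                 135
win                 280
The sum of column 'duration_plus_n' is 415.

415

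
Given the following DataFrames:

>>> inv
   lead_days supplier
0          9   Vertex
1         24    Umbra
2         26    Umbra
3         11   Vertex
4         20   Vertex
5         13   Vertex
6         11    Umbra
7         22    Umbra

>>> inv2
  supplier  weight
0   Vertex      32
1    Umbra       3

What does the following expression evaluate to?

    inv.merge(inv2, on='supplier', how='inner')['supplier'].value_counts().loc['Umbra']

4

merge on 'supplier' (how='inner') → 8 rows:
   lead_days supplier  weight
0          9   Vertex      32
1         24    Umbra       3
2         26    Umbra       3
3         11   Vertex      32
4         20   Vertex      32
5         13   Vertex      32
6         11    Umbra       3
7         22    Umbra       3
value_counts of supplier:
supplier
Vertex    4
Umbra     4
Name: count, dtype: int64
Hence 4.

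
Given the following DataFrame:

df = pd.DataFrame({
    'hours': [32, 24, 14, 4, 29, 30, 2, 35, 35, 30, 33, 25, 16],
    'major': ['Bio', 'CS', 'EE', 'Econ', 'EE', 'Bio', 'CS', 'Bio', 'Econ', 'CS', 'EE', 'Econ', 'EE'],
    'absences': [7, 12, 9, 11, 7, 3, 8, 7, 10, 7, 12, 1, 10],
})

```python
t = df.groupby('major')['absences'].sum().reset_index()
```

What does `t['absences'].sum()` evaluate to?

104

group by major, sum of absences:
major
Bio     17
CS      27
EE      38
Econ    22
Name: absences, dtype: int64
reset_index():
  major  absences
0   Bio        17
1    CS        27
2    EE        38
3  Econ        22
Finally, sum of column 'absences' = 104.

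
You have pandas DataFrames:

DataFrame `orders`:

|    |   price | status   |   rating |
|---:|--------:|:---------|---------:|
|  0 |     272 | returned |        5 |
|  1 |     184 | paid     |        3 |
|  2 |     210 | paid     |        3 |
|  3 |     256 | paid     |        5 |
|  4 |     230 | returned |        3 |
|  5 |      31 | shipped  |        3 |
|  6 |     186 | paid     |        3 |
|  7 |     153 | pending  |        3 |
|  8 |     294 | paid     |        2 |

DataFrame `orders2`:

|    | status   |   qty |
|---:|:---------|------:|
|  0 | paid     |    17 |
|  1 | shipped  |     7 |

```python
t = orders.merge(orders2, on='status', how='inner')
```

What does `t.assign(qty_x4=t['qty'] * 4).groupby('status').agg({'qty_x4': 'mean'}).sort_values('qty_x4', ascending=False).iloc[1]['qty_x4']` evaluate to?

28.0

merge on 'status' (how='inner') → 6 rows:
   price   status  rating  qty
0    184     paid       3   17
1    210     paid       3   17
2    256     paid       5   17
3     31  shipped       3    7
4    186     paid       3   17
5    294     paid       2   17
add column qty_x4 = t['qty'] * 4:
   price   status  rating  qty  qty_x4
0    184     paid       3   17      68
1    210     paid       3   17      68
2    256     paid       5   17      68
3     31  shipped       3    7      28
4    186     paid       3   17      68
5    294     paid       2   17      68
group by status, mean of qty_x4:
         qty_x4
status         
paid       68.0
shipped    28.0
sort by qty_x4 descending:
         qty_x4
status         
paid       68.0
shipped    28.0
Taking the value at position 1, column 'qty_x4' gives 28.0.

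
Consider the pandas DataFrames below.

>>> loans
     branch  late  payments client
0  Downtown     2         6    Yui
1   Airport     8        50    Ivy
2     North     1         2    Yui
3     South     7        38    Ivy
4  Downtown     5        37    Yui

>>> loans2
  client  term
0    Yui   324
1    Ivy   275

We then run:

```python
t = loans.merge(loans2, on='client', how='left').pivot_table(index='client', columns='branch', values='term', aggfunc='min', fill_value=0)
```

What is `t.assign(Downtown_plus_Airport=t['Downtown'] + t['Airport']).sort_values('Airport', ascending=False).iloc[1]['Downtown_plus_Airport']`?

324

merge on 'client' (how='left') → 5 rows:
     branch  late  payments client  term
0  Downtown     2         6    Yui   324
1   Airport     8        50    Ivy   275
2     North     1         2    Yui   324
3     South     7        38    Ivy   275
4  Downtown     5        37    Yui   324
pivot: rows=client, cols=branch, min(term):
branch  Airport  Downtown  North  South
client                                 
Ivy         275         0      0    275
Yui           0       324    324      0
add column Downtown_plus_Airport = t['Downtown'] + t['Airport']:
branch  Airport  Downtown  North  South  Downtown_plus_Airport
client                                                        
Ivy         275         0      0    275                    275
Yui           0       324    324      0                    324
sort by Airport descending:
branch  Airport  Downtown  North  South  Downtown_plus_Airport
client                                                        
Ivy         275         0      0    275                    275
Yui           0       324    324      0                    324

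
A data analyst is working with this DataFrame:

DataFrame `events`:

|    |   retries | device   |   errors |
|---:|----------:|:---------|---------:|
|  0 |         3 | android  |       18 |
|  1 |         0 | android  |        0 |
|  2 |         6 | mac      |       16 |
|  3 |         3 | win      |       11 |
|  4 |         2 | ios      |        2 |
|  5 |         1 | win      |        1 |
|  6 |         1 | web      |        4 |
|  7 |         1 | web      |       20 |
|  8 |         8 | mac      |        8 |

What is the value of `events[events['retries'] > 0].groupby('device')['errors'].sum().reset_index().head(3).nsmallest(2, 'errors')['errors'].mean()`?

10.0

filter rows where retries > 0:
   retries   device  errors
0        3  android      18
2        6      mac      16
3        3      win      11
4        2      ios       2
5        1      win       1
6        1      web       4
7        1      web      20
8        8      mac       8
group by device, sum of errors:
device
android    18
ios         2
mac        24
web        24
win        12
Name: errors, dtype: int64
reset_index():
    device  errors
0  android      18
1      ios       2
2      mac      24
3      web      24
4      win      12
take first 3 rows:
    device  errors
0  android      18
1      ios       2
2      mac      24
take 2 rows with smallest errors:
    device  errors
1      ios       2
0  android      18
Finally, mean of column 'errors' = 10.0.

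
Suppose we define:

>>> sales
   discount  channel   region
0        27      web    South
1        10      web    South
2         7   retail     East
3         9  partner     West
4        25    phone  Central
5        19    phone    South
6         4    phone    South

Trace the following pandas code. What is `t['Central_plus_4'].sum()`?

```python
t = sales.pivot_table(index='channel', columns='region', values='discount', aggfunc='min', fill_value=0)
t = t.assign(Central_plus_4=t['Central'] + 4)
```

41

pivot: rows=channel, cols=region, min(discount):
region   Central  East  South  West
channel                            
partner        0     0      0     9
phone         25     0      4     0
retail         0     7      0     0
web            0     0     10     0
add column Central_plus_4 = t['Central'] + 4:
region   Central  East  South  West  Central_plus_4
channel                                            
partner        0     0      0     9               4
phone         25     0      4     0              29
retail         0     7      0     0               4
web            0     0     10     0               4
Taking the sum of column 'Central_plus_4' gives 41.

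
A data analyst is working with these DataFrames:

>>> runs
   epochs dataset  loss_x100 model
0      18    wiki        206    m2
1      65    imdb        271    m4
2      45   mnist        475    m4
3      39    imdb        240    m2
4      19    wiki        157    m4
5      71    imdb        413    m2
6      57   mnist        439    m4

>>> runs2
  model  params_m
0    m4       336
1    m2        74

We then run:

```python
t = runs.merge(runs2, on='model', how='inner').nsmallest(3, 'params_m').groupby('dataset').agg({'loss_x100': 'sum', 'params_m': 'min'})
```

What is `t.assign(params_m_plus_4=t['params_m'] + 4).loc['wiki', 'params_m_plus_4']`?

merge on 'model' (how='inner') → 7 rows:
   epochs dataset  loss_x100 model  params_m
0      18    wiki        206    m2        74
1      65    imdb        271    m4       336
2      45   mnist        475    m4       336
3      39    imdb        240    m2        74
4      19    wiki        157    m4       336
5      71    imdb        413    m2        74
6      57   mnist        439    m4       336
take 3 rows with smallest params_m:
   epochs dataset  loss_x100 model  params_m
0      18    wiki        206    m2        74
3      39    imdb        240    m2        74
5      71    imdb        413    m2        74
group by dataset: sum(loss_x100), min(params_m):
         loss_x100  params_m
dataset                     
imdb           653        74
wiki           206        74
add column params_m_plus_4 = t['params_m'] + 4:
         loss_x100  params_m  params_m_plus_4
dataset                                      
imdb           653        74               78
wiki           206        74               78

78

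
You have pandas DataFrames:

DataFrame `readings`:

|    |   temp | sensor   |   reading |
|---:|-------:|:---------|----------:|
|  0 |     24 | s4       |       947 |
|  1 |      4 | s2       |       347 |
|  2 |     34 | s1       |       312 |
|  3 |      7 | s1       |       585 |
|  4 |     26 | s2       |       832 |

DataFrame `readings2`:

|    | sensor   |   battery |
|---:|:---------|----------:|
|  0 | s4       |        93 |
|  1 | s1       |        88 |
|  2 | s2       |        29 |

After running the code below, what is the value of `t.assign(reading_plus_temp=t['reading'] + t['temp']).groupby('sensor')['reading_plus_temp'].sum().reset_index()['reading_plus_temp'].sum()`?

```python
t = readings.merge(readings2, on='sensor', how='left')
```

3118

merge on 'sensor' (how='left') → 5 rows:
   temp sensor  reading  battery
0    24     s4      947       93
1     4     s2      347       29
2    34     s1      312       88
3     7     s1      585       88
4    26     s2      832       29
add column reading_plus_temp = t['reading'] + t['temp']:
   temp sensor  reading  battery  reading_plus_temp
0    24     s4      947       93                971
1     4     s2      347       29                351
2    34     s1      312       88                346
3     7     s1      585       88                592
4    26     s2      832       29                858
group by sensor, sum of reading_plus_temp:
sensor
s1     938
s2    1209
s4     971
Name: reading_plus_temp, dtype: int64
reset_index():
  sensor  reading_plus_temp
0     s1                938
1     s2               1209
2     s4                971
sum of column 'reading_plus_temp' → 3118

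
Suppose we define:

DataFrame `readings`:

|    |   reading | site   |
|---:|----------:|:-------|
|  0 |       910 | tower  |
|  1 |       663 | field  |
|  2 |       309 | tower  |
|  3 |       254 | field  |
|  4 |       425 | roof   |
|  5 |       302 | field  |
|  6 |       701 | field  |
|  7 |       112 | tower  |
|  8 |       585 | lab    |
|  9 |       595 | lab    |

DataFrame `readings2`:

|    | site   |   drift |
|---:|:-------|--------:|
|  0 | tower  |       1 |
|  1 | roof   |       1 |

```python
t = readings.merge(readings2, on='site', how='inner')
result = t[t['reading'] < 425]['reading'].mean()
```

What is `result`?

merge on 'site' (how='inner') → 4 rows:
   reading   site  drift
0      910  tower      1
1      309  tower      1
2      425   roof      1
3      112  tower      1
filter rows where reading < 425:
   reading   site  drift
1      309  tower      1
3      112  tower      1
Hence 210.5.

210.5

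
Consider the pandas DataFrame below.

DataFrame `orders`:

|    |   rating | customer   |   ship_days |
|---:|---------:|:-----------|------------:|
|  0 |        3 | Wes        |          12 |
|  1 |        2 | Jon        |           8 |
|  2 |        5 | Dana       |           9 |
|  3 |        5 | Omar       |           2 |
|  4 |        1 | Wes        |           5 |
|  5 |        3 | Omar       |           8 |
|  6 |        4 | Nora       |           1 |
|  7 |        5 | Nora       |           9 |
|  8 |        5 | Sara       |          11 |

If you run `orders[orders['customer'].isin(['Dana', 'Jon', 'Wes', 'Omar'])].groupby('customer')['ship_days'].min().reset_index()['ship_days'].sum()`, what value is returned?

24

filter rows where customer in ['Dana', 'Jon', 'Wes', 'Omar']:
   rating customer  ship_days
0       3      Wes         12
1       2      Jon          8
2       5     Dana          9
3       5     Omar          2
4       1      Wes          5
5       3     Omar          8
group by customer, min of ship_days:
customer
Dana    9
Jon     8
Omar    2
Wes     5
Name: ship_days, dtype: int64
reset_index():
  customer  ship_days
0     Dana          9
1      Jon          8
2     Omar          2
3      Wes          5
So sum() = 24.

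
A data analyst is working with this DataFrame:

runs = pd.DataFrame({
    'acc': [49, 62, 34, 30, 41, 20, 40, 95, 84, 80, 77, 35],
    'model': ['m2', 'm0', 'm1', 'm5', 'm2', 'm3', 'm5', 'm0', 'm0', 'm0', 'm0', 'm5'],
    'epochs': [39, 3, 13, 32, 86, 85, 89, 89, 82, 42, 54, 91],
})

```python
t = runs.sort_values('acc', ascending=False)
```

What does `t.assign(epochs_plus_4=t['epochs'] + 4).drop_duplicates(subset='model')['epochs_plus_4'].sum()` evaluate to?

335

sort by acc descending:
    acc model  epochs
7    95    m0      89
8    84    m0      82
9    80    m0      42
10   77    m0      54
1    62    m0       3
0    49    m2      39
4    41    m2      86
6    40    m5      89
11   35    m5      91
2    34    m1      13
3    30    m5      32
5    20    m3      85
add column epochs_plus_4 = t['epochs'] + 4:
    acc model  epochs  epochs_plus_4
7    95    m0      89             93
8    84    m0      82             86
9    80    m0      42             46
10   77    m0      54             58
1    62    m0       3              7
0    49    m2      39             43
4    41    m2      86             90
6    40    m5      89             93
11   35    m5      91             95
2    34    m1      13             17
3    30    m5      32             36
5    20    m3      85             89
drop duplicate model (keep=first):
   acc model  epochs  epochs_plus_4
7   95    m0      89             93
0   49    m2      39             43
6   40    m5      89             93
2   34    m1      13             17
5   20    m3      85             89
So sum() = 335.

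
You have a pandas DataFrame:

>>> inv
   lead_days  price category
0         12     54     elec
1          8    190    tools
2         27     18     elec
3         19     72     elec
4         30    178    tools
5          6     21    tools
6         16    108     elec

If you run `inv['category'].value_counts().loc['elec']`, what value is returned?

4

value_counts of category:
category
elec     4
tools    3
Name: count, dtype: int64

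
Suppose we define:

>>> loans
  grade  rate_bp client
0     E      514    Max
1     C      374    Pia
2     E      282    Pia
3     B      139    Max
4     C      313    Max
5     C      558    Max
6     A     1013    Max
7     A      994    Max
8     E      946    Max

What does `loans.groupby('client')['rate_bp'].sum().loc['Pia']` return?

group by client, sum of rate_bp:
client
Max    4477
Pia     656
Name: rate_bp, dtype: int64
The value at index 'Pia' is 656.

656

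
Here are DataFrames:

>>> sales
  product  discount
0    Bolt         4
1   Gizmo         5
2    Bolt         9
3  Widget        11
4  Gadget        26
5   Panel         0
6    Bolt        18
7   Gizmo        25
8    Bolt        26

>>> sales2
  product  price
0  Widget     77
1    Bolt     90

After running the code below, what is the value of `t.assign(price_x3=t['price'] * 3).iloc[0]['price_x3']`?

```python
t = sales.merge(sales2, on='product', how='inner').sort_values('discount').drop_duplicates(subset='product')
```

270

merge on 'product' (how='inner') → 5 rows:
  product  discount  price
0    Bolt         4     90
1    Bolt         9     90
2  Widget        11     77
3    Bolt        18     90
4    Bolt        26     90
sort by discount:
  product  discount  price
0    Bolt         4     90
1    Bolt         9     90
2  Widget        11     77
3    Bolt        18     90
4    Bolt        26     90
drop duplicate product (keep=first):
  product  discount  price
0    Bolt         4     90
2  Widget        11     77
add column price_x3 = t['price'] * 3:
  product  discount  price  price_x3
0    Bolt         4     90       270
2  Widget        11     77       231
So iloc[0]['price_x3'] = 270.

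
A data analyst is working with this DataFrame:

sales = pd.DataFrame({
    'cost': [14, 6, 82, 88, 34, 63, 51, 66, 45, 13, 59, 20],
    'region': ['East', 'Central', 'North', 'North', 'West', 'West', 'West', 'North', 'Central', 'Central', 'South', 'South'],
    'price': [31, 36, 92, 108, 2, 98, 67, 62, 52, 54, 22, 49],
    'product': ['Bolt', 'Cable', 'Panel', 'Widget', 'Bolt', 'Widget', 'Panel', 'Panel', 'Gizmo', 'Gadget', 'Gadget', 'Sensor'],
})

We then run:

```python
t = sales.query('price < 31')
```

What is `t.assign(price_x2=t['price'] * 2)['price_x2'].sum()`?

48

filter rows where price < 31:
    cost region  price product
4     34   West      2    Bolt
10    59  South     22  Gadget
add column price_x2 = t['price'] * 2:
    cost region  price product  price_x2
4     34   West      2    Bolt         4
10    59  South     22  Gadget        44
Reading off the sum of column 'price_x2', we get 48.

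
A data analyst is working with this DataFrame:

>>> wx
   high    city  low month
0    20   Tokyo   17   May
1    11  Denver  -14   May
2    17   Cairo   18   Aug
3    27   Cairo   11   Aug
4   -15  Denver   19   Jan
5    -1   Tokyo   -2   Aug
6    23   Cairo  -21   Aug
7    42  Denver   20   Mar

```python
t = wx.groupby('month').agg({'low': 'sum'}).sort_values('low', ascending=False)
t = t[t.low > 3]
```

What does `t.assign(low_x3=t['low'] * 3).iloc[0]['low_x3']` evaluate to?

group by month, sum of low:
       low
month     
Aug      6
Jan     19
Mar     20
May      3
sort by low descending:
       low
month     
Mar     20
Jan     19
Aug      6
May      3
filter rows where low > 3:
       low
month     
Mar     20
Jan     19
Aug      6
add column low_x3 = t['low'] * 3:
       low  low_x3
month             
Mar     20      60
Jan     19      57
Aug      6      18
Then the value at position 0, column 'low_x3': 60

60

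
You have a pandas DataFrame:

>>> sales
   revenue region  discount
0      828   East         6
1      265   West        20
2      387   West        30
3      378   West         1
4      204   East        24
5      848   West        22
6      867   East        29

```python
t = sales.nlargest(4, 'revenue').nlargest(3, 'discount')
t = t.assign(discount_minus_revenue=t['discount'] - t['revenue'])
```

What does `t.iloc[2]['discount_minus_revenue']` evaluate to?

-826

take 4 rows with largest revenue:
   revenue region  discount
6      867   East        29
5      848   West        22
0      828   East         6
2      387   West        30
take 3 rows with largest discount:
   revenue region  discount
2      387   West        30
6      867   East        29
5      848   West        22
add column discount_minus_revenue = t['discount'] - t['revenue']:
   revenue region  discount  discount_minus_revenue
2      387   West        30                    -357
6      867   East        29                    -838
5      848   West        22                    -826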